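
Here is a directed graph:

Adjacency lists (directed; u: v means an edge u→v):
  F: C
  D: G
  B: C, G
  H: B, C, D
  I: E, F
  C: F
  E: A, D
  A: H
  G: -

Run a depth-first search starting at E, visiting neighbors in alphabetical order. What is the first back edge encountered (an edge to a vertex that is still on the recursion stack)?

F->C

DFS from E (visiting neighbors in alphabetical order); mark gray on enter, black on exit:
E gray
  A gray
    H gray
      B gray
        C gray
          F gray
            F→C: C is gray → back edge
First back edge: F → C.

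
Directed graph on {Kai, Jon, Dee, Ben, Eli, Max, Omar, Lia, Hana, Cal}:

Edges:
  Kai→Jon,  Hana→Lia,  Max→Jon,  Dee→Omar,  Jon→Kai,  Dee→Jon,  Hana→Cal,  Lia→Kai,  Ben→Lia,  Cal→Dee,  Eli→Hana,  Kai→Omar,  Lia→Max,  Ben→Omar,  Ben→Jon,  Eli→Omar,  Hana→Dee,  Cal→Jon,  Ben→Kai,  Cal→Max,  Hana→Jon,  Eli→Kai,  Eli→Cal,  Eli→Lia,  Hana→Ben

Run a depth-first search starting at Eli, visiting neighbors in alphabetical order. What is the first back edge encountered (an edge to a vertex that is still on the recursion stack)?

Kai->Jon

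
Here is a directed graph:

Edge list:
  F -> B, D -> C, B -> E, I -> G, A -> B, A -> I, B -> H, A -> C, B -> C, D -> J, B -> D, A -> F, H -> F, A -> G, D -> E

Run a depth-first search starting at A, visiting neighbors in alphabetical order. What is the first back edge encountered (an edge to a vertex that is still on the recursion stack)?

DFS from A (visiting neighbors in alphabetical order); mark gray on enter, black on exit:
A gray
  B gray
    C gray
    C black
    D gray
      D→C: C black — skip
      E gray
      E black
      J gray
      J black
    D black
    B→E: E black — skip
    H gray
      F gray
        F→B: B is gray → back edge
First back edge: F → B.

F→B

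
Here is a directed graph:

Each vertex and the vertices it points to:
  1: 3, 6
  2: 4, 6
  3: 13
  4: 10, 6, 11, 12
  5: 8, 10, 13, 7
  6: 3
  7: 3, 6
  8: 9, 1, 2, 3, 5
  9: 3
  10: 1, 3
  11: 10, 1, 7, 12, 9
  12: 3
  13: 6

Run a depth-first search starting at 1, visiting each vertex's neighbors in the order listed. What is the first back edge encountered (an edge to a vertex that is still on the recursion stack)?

DFS from 1 (visiting each vertex's neighbors in the order listed); mark gray on enter, black on exit:
1 gray
  3 gray
    13 gray
      6 gray
        6→3: 3 is gray → back edge
First back edge: 6 → 3.

6->3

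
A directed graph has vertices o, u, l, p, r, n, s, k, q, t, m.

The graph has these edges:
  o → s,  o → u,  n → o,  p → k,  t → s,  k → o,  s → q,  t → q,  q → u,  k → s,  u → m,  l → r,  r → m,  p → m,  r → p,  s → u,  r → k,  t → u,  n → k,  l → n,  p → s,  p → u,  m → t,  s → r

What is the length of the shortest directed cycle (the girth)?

3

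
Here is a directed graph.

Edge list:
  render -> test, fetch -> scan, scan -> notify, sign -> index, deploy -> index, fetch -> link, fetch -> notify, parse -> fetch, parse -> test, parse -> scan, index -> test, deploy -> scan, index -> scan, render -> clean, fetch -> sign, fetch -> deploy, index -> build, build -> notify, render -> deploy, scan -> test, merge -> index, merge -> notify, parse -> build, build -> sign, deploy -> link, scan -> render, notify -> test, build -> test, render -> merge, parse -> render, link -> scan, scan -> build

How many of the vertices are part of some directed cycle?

8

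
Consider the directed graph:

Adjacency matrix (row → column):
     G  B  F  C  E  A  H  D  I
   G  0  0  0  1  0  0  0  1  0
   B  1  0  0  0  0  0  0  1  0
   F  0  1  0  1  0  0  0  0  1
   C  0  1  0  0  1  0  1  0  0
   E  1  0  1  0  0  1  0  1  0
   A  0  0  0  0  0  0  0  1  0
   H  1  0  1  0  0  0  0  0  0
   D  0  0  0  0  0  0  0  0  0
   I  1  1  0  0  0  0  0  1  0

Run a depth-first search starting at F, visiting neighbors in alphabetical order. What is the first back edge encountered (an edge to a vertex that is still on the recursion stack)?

C→B

DFS from F (visiting neighbors in alphabetical order); mark gray on enter, black on exit:
F gray
  B gray
    D gray
    D black
    G gray
      C gray
        C→B: B is gray → back edge
First back edge: C → B.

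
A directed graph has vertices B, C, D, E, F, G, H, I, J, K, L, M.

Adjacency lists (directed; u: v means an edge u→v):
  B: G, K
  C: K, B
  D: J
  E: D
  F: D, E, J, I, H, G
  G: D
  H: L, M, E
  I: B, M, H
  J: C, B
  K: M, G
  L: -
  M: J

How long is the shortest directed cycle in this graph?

For each vertex v, BFS finds the shortest path from v back to v.
The shortest such closed walk is J → B → K → M → J, length 4.

4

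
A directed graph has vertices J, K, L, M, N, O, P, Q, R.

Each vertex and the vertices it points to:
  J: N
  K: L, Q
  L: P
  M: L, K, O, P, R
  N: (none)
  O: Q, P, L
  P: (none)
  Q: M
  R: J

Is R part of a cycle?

No

R lies on a cycle iff there is a path from R back to itself.
Exploring from R, it never reaches itself; equivalently, its strongly connected component is a singleton.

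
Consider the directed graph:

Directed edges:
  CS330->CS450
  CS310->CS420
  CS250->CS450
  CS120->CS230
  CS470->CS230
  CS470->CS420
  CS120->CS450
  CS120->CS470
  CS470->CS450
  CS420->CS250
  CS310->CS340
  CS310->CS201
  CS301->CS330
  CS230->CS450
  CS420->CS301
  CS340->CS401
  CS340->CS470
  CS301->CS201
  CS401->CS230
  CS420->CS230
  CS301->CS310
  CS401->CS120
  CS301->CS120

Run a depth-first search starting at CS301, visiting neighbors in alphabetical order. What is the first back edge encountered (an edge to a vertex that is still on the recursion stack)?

DFS from CS301 (visiting neighbors in alphabetical order); mark gray on enter, black on exit:
CS301 gray
  CS120 gray
    CS230 gray
      CS450 gray
      CS450 black
    CS230 black
    CS120→CS450: CS450 black — skip
    CS470 gray
      CS470→CS230: CS230 black — skip
      CS420 gray
        CS420→CS230: CS230 black — skip
        CS250 gray
          CS250→CS450: CS450 black — skip
        CS250 black
        CS420→CS301: CS301 is gray → back edge
First back edge: CS420 → CS301.

CS420->CS301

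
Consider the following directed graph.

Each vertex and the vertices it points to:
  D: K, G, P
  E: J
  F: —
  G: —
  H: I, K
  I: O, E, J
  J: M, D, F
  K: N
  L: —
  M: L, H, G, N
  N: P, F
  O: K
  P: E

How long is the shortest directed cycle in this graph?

For each vertex v, BFS finds the shortest path from v back to v.
The shortest such closed walk is M → H → I → J → M, length 4.

4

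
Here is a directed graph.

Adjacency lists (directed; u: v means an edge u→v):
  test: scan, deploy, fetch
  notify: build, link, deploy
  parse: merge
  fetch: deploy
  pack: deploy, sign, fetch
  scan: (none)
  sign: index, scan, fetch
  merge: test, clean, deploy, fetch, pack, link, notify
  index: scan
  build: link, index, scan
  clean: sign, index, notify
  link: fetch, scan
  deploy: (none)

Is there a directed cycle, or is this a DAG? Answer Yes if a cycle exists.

DFS with white/gray/black marking, starting from sign:
sign gray
  index gray
    scan gray
    scan black
  index black
  sign→scan: scan black — skip
  fetch gray
    deploy gray
    deploy black
  fetch black
sign black
test gray
  test→scan: scan black — skip
  test→deploy: deploy black — skip
  test→fetch: fetch black — skip
test black
notify gray
  build gray
    link gray
      link→fetch: fetch black — skip
      link→scan: scan black — skip
    link black
    build→index: index black — skip
    build→scan: scan black — skip
  build black
  notify→link: link black — skip
  notify→deploy: deploy black — skip
notify black
parse gray
  merge gray
    merge→test: test black — skip
    clean gray
      clean→sign: sign black — skip
      clean→index: index black — skip
      clean→notify: notify black — skip
    clean black
    merge→deploy: deploy black — skip
    merge→fetch: fetch black — skip
    pack gray
      pack→deploy: deploy black — skip
      pack→sign: sign black — skip
      pack→fetch: fetch black — skip
    pack black
    merge→link: link black — skip
    merge→notify: notify black — skip
  merge black
parse black
Every edge goes to a white or black vertex — no back edge, so the graph is acyclic.

No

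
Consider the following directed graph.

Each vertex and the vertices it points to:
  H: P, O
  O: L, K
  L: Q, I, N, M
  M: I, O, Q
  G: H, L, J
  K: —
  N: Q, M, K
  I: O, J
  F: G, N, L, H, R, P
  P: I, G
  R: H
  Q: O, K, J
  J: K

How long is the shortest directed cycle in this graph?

For each vertex v, BFS finds the shortest path from v back to v.
The shortest such closed walk is P → G → H → P, length 3.

3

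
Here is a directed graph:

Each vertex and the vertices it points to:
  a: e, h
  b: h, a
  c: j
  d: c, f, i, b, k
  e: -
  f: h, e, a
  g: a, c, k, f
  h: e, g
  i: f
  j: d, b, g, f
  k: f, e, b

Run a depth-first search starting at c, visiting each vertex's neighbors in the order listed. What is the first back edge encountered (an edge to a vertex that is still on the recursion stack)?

DFS from c (visiting each vertex's neighbors in the order listed); mark gray on enter, black on exit:
c gray
  j gray
    d gray
      d→c: c is gray → back edge
First back edge: d → c.

d->c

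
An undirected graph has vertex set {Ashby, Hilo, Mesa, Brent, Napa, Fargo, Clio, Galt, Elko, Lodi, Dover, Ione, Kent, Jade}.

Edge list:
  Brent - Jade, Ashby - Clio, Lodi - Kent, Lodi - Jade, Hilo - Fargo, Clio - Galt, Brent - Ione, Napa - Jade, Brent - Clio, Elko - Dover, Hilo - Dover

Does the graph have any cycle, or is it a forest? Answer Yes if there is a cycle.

DFS, tracking each vertex's parent; an edge to a visited non-parent vertex closes a cycle.
Start from Jade:
visit Jade (parent –)
  visit Lodi (parent Jade)
    visit Kent (parent Lodi)
      Kent–Lodi: parent, skip
    Lodi–Jade: parent, skip
  visit Napa (parent Jade)
    Napa–Jade: parent, skip
  visit Brent (parent Jade)
    visit Ione (parent Brent)
      Ione–Brent: parent, skip
    visit Clio (parent Brent)
      Clio–Brent: parent, skip
      visit Ashby (parent Clio)
        Ashby–Clio: parent, skip
      visit Galt (parent Clio)
        Galt–Clio: parent, skip
    Brent–Jade: parent, skip
visit Hilo (parent –)
  visit Fargo (parent Hilo)
    Fargo–Hilo: parent, skip
  visit Dover (parent Hilo)
    Dover–Hilo: parent, skip
    visit Elko (parent Dover)
      Elko–Dover: parent, skip
visit Mesa (parent –)
No non-parent visited neighbor found — the graph is a forest.

No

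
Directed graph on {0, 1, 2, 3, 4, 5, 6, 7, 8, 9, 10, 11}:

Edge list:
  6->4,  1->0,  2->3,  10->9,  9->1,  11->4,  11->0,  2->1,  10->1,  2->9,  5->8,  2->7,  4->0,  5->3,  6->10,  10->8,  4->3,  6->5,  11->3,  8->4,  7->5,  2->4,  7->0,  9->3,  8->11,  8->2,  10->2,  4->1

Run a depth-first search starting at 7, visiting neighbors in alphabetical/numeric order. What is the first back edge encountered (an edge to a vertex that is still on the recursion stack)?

DFS from 7 (visiting neighbors in alphabetical/numeric order); mark gray on enter, black on exit:
7 gray
  0 gray
  0 black
  5 gray
    3 gray
    3 black
    8 gray
      2 gray
        1 gray
          1→0: 0 black — skip
        1 black
        2→3: 3 black — skip
        4 gray
          4→0: 0 black — skip
          4→1: 1 black — skip
          4→3: 3 black — skip
        4 black
        2→7: 7 is gray → back edge
First back edge: 2 → 7.

2→7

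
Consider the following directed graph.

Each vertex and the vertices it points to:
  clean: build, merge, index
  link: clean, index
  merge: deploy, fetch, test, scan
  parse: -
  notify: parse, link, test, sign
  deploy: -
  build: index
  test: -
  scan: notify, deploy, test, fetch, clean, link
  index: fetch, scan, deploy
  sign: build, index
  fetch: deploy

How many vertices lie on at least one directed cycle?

8

A vertex is on a directed cycle iff it belongs to a strongly connected component of size ≥ 2 (or has a self-loop).
The vertices on cycles are {link, scan, sign, build, clean, index, merge, notify} — 8 in total.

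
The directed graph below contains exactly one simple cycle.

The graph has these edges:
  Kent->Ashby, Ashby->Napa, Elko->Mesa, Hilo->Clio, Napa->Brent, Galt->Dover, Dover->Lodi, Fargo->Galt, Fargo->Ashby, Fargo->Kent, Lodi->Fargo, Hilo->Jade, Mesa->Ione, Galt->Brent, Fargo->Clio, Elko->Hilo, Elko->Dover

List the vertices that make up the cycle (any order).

Galt, Lodi, Dover, Fargo

DFS with gray/black marking from Dover:
Dover gray
  Lodi gray
    Fargo gray
      Galt gray
        Galt→Dover: Dover is gray → back edge
Back edge closes the cycle Dover → Lodi → Fargo → Galt → Dover; its vertices are {Galt, Lodi, Dover, Fargo}.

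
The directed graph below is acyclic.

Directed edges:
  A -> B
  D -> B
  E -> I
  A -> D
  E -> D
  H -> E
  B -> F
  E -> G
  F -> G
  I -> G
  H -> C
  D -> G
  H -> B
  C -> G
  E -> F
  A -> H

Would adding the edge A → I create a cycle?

Adding A→I creates a cycle iff I can already reach A.
Explore from I: no path reaches A. The graph stays acyclic.

No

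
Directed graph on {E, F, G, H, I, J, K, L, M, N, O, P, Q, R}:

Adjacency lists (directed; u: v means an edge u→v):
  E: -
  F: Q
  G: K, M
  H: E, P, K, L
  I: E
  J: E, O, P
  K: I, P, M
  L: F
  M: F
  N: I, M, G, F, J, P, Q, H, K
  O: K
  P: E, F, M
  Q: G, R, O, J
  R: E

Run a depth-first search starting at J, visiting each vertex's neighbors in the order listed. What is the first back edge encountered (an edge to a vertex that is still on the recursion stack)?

G->K

DFS from J (visiting each vertex's neighbors in the order listed); mark gray on enter, black on exit:
J gray
  E gray
  E black
  O gray
    K gray
      I gray
        I→E: E black — skip
      I black
      P gray
        P→E: E black — skip
        F gray
          Q gray
            G gray
              G→K: K is gray → back edge
First back edge: G → K.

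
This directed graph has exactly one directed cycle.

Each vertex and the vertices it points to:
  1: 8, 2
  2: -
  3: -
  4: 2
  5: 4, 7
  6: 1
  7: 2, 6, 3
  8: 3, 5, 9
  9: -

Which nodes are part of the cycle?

DFS with gray/black marking from 8:
8 gray
  3 gray
  3 black
  5 gray
    4 gray
      2 gray
      2 black
    4 black
    7 gray
      7→2: 2 black — skip
      6 gray
        1 gray
          1→8: 8 is gray → back edge
Back edge closes the cycle 8 → 5 → 7 → 6 → 1 → 8; its vertices are {1, 5, 6, 7, 8}.

1, 5, 6, 7, 8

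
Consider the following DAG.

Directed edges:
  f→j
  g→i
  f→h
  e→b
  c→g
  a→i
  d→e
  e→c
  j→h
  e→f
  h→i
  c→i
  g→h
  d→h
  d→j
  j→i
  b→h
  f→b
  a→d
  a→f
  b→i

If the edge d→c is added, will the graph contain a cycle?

Adding d→c creates a cycle iff c can already reach d.
Explore from c: no path reaches d. The graph stays acyclic.

No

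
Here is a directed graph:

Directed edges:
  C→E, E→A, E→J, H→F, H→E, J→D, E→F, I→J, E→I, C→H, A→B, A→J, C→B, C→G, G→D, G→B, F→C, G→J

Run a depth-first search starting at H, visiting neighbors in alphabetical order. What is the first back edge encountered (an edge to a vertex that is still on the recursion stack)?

DFS from H (visiting neighbors in alphabetical order); mark gray on enter, black on exit:
H gray
  E gray
    A gray
      B gray
      B black
      J gray
        D gray
        D black
      J black
    A black
    F gray
      C gray
        C→B: B black — skip
        C→E: E is gray → back edge
First back edge: C → E.

C->E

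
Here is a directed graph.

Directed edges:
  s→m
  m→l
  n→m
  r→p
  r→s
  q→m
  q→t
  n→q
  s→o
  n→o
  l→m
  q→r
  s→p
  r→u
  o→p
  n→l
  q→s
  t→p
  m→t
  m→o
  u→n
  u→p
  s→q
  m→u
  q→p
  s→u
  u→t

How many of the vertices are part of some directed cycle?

A vertex is on a directed cycle iff it belongs to a strongly connected component of size ≥ 2 (or has a self-loop).
The vertices on cycles are {l, m, n, q, r, s, u} — 7 in total.

7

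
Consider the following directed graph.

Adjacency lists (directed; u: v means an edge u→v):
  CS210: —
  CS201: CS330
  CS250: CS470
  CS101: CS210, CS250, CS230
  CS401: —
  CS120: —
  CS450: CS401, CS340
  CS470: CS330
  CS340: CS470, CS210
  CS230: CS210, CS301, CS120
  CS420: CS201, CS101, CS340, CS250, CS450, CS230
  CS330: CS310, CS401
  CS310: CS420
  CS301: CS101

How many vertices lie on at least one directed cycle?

11

A vertex is on a directed cycle iff it belongs to a strongly connected component of size ≥ 2 (or has a self-loop).
The vertices on cycles are {CS101, CS201, CS230, CS250, CS301, CS310, CS330, CS340, CS420, CS450, CS470} — 11 in total.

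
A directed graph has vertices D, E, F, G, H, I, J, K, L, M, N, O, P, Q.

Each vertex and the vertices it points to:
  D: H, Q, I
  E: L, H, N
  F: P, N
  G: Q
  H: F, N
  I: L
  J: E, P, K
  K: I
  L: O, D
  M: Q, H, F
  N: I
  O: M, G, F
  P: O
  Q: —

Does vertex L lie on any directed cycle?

Yes

L is on a cycle iff L can reach itself via ≥1 edge.
L → D → I → L — yes.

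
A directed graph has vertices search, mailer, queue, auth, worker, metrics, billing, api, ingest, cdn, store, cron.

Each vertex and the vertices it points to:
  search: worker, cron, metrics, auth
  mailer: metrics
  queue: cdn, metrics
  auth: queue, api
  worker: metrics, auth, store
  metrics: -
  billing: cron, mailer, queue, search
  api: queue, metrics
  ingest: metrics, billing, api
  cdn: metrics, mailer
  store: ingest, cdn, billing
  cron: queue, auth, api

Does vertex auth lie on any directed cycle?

No

auth lies on a cycle iff there is a path from auth back to itself.
Exploring from auth, it never reaches itself; equivalently, its strongly connected component is a singleton.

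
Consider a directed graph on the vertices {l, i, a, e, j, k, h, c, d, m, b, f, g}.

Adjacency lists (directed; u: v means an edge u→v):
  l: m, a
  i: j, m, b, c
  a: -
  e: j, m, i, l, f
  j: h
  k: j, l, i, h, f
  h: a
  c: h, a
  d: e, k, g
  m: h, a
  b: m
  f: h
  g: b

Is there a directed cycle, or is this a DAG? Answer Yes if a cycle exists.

No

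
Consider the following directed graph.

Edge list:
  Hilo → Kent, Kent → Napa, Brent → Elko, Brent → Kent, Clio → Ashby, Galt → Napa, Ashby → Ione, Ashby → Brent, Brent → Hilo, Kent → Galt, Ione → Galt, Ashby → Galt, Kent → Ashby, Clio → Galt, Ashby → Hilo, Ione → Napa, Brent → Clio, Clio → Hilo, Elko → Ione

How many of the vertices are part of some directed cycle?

A vertex is on a directed cycle iff it belongs to a strongly connected component of size ≥ 2 (or has a self-loop).
The vertices on cycles are {Clio, Hilo, Kent, Ashby, Brent} — 5 in total.

5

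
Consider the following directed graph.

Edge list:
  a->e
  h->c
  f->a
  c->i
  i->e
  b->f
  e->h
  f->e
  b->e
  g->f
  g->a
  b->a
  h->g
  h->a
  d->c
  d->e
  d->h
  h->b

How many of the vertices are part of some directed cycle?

A vertex is on a directed cycle iff it belongs to a strongly connected component of size ≥ 2 (or has a self-loop).
The vertices on cycles are {a, b, c, e, f, g, h, i} — 8 in total.

8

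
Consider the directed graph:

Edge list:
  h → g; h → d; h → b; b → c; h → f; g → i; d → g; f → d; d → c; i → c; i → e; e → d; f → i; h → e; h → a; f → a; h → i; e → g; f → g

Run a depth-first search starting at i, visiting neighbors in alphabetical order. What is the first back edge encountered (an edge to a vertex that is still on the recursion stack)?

g→i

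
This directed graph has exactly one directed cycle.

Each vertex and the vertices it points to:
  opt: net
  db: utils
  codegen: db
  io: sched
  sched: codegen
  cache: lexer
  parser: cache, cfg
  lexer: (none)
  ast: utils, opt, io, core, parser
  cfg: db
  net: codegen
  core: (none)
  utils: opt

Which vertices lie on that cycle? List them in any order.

db, net, opt, utils, codegen

DFS with gray/black marking from utils:
utils gray
  opt gray
    net gray
      codegen gray
        db gray
          db→utils: utils is gray → back edge
Back edge closes the cycle utils → opt → net → codegen → db → utils; its vertices are {db, net, opt, utils, codegen}.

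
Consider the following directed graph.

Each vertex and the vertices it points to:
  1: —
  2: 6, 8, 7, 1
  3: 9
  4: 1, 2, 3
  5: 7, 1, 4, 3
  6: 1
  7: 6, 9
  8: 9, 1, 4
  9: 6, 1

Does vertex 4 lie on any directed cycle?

Yes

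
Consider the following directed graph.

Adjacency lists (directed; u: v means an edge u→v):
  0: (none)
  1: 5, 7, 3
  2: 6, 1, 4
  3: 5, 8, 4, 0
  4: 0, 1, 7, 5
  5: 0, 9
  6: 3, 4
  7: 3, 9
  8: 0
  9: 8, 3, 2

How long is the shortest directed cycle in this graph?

3

For each vertex v, BFS finds the shortest path from v back to v.
The shortest such closed walk is 4 → 1 → 3 → 4, length 3.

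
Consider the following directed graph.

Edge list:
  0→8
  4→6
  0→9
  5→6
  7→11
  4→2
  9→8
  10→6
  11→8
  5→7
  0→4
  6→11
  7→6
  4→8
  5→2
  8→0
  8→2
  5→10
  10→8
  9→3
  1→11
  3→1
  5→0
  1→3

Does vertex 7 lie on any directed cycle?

7 lies on a cycle iff there is a path from 7 back to itself.
Exploring from 7, it never reaches itself; equivalently, its strongly connected component is a singleton.

No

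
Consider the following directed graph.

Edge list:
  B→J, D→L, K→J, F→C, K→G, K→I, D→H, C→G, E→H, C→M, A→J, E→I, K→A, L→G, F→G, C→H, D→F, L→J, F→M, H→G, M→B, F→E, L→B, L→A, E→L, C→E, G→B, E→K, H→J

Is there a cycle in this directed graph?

No

DFS with white/gray/black marking, starting from A:
A gray
  J gray
  J black
A black
M gray
  B gray
    B→J: J black — skip
  B black
M black
K gray
  K→A: A black — skip
  I gray
  I black
  G gray
    G→B: B black — skip
  G black
  K→J: J black — skip
K black
D gray
  H gray
    H→J: J black — skip
    H→G: G black — skip
  H black
  L gray
    L→G: G black — skip
    L→A: A black — skip
    L→J: J black — skip
    L→B: B black — skip
  L black
  F gray
    C gray
      C→H: H black — skip
      C→G: G black — skip
      E gray
        E→K: K black — skip
        E→L: L black — skip
        E→I: I black — skip
        E→H: H black — skip
      E black
      C→M: M black — skip
    C black
    F→G: G black — skip
    F→M: M black — skip
    F→E: E black — skip
  F black
D black
Every edge goes to a white or black vertex — no back edge, so the graph is acyclic.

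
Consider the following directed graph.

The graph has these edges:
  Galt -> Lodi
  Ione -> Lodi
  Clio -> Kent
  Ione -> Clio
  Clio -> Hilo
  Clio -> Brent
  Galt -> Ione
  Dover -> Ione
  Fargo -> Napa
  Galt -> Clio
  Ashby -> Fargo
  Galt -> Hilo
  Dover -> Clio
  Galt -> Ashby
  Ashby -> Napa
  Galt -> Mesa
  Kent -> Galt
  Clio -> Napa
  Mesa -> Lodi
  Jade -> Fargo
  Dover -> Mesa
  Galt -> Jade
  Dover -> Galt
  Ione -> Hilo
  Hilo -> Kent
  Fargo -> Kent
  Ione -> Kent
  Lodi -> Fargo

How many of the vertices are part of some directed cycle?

A vertex is on a directed cycle iff it belongs to a strongly connected component of size ≥ 2 (or has a self-loop).
The vertices on cycles are {Clio, Galt, Hilo, Ione, Jade, Kent, Lodi, Mesa, Ashby, Fargo} — 10 in total.

10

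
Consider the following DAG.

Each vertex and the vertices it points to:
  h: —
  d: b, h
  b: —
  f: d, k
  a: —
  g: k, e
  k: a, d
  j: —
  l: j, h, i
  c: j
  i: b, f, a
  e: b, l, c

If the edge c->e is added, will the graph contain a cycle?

Yes

Adding c→e creates a cycle iff e can already reach c.
Path from e: e → c.
So e → … → c → e is a cycle.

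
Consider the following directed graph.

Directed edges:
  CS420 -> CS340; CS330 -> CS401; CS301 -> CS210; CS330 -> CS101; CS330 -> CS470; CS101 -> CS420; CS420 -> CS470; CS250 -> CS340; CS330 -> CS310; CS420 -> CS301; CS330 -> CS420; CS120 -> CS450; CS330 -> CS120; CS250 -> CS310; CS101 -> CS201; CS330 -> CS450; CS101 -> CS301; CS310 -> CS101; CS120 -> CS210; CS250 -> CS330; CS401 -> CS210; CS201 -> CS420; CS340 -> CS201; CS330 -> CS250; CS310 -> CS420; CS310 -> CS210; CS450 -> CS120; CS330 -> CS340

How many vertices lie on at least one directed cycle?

A vertex is on a directed cycle iff it belongs to a strongly connected component of size ≥ 2 (or has a self-loop).
The vertices on cycles are {CS120, CS201, CS250, CS330, CS340, CS420, CS450} — 7 in total.

7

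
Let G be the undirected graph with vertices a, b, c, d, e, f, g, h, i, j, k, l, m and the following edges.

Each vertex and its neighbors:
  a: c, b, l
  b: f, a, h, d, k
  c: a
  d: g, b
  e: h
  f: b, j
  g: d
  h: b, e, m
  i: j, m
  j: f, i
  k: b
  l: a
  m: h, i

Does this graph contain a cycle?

DFS, tracking each vertex's parent; an edge to a visited non-parent vertex closes a cycle.
Start from a:
visit a (parent –)
  visit c (parent a)
    c–a: parent, skip
  visit b (parent a)
    visit f (parent b)
      f–b: parent, skip
      visit j (parent f)
        j–f: parent, skip
        visit i (parent j)
          i–j: parent, skip
          visit m (parent i)
            visit h (parent m)
              h–b: b visited and ≠ parent → cycle
Cycle: b – f – j – i – m – h – b.

Yes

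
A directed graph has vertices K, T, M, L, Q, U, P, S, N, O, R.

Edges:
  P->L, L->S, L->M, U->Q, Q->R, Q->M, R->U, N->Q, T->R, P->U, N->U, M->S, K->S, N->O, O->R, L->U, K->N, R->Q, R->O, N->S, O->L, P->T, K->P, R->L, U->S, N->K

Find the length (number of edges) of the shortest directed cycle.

2

For each vertex v, BFS finds the shortest path from v back to v.
The shortest such closed walk is K → N → K, length 2.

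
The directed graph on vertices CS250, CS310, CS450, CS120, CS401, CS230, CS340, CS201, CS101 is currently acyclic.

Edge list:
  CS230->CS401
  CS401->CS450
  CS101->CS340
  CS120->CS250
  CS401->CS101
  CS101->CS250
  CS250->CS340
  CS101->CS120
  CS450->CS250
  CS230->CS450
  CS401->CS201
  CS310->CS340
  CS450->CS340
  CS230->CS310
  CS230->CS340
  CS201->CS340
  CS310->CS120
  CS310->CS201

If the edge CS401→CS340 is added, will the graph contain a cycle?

No

Adding CS401→CS340 creates a cycle iff CS340 can already reach CS401.
Explore from CS340: no path reaches CS401. The graph stays acyclic.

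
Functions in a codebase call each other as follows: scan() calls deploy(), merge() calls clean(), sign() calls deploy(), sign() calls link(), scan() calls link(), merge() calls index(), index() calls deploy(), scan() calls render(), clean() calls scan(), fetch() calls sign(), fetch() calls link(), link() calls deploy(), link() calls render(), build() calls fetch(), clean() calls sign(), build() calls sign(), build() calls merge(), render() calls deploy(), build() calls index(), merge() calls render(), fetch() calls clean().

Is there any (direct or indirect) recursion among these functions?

No

DFS with white/gray/black marking, starting from link:
link gray
  render gray
    deploy gray
    deploy black
  render black
  link→deploy: deploy black — skip
link black
fetch gray
  sign gray
    sign→deploy: deploy black — skip
    sign→link: link black — skip
  sign black
  clean gray
    clean→sign: sign black — skip
    scan gray
      scan→deploy: deploy black — skip
      scan→render: render black — skip
      scan→link: link black — skip
    scan black
  clean black
  fetch→link: link black — skip
fetch black
build gray
  merge gray
    merge→clean: clean black — skip
    merge→render: render black — skip
    index gray
      index→deploy: deploy black — skip
    index black
  merge black
  build→fetch: fetch black — skip
  build→index: index black — skip
  build→sign: sign black — skip
build black
Every edge goes to a white or black vertex — no back edge, so the graph is acyclic.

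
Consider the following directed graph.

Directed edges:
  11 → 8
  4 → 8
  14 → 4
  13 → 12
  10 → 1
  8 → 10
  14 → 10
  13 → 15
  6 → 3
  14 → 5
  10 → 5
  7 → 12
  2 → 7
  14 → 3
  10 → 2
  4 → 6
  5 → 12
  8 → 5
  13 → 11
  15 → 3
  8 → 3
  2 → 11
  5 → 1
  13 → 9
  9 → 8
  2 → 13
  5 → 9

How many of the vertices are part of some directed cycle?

A vertex is on a directed cycle iff it belongs to a strongly connected component of size ≥ 2 (or has a self-loop).
The vertices on cycles are {2, 5, 8, 9, 10, 11, 13} — 7 in total.

7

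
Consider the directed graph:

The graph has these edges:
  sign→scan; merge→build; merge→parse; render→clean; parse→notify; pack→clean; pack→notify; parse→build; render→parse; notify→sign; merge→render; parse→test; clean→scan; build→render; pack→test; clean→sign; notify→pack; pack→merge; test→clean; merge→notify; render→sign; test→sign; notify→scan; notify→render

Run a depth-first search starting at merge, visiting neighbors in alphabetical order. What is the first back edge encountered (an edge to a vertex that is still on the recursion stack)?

parse→build

DFS from merge (visiting neighbors in alphabetical order); mark gray on enter, black on exit:
merge gray
  build gray
    render gray
      clean gray
        scan gray
        scan black
        sign gray
          sign→scan: scan black — skip
        sign black
      clean black
      parse gray
        parse→build: build is gray → back edge
First back edge: parse → build.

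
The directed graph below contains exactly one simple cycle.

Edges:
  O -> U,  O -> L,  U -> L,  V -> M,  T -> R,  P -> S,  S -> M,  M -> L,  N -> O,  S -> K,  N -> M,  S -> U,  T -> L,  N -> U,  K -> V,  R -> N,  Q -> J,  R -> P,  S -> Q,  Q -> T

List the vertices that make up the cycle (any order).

P, Q, R, S, T

DFS with gray/black marking from R:
R gray
  P gray
    S gray
      M gray
        L gray
        L black
      M black
      Q gray
        T gray
          T→L: L black — skip
          T→R: R is gray → back edge
Back edge closes the cycle R → P → S → Q → T → R; its vertices are {P, Q, R, S, T}.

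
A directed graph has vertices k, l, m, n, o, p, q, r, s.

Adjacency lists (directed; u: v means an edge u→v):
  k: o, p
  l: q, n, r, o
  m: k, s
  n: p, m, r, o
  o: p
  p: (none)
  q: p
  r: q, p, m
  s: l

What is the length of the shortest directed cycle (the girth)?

For each vertex v, BFS finds the shortest path from v back to v.
The shortest such closed walk is m → s → l → r → m, length 4.

4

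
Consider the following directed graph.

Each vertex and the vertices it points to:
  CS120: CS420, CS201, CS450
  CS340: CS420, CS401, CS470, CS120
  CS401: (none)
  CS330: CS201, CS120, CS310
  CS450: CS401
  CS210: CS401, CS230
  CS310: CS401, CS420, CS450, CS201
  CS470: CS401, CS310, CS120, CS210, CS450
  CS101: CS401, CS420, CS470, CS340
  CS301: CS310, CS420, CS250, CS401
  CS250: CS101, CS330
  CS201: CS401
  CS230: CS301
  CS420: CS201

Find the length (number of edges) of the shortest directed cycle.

6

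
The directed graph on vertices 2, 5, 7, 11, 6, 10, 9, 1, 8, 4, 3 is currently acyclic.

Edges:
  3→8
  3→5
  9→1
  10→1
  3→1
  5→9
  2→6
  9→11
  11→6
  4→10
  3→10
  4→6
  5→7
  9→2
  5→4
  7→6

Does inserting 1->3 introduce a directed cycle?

Adding 1→3 creates a cycle iff 3 can already reach 1.
Path from 3: 3 → 1.
So 3 → … → 1 → 3 is a cycle.

Yes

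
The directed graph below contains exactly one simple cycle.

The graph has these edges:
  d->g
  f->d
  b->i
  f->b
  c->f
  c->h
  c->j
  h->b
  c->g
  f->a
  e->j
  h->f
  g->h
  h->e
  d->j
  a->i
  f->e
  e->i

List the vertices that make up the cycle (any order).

DFS with gray/black marking from h:
h gray
  f gray
    b gray
      i gray
      i black
    b black
    e gray
      j gray
      j black
      e→i: i black — skip
    e black
    d gray
      d→j: j black — skip
      g gray
        g→h: h is gray → back edge
Back edge closes the cycle h → f → d → g → h; its vertices are {d, f, g, h}.

d, f, g, h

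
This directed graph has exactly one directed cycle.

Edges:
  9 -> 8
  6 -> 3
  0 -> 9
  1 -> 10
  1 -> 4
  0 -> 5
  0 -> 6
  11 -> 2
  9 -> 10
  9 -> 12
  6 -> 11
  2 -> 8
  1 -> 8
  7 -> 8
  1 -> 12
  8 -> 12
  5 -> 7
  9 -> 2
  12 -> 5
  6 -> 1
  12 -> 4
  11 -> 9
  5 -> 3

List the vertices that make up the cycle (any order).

5, 7, 8, 12

DFS with gray/black marking from 12:
12 gray
  5 gray
    3 gray
    3 black
    7 gray
      8 gray
        8→12: 12 is gray → back edge
Back edge closes the cycle 12 → 5 → 7 → 8 → 12; its vertices are {5, 7, 8, 12}.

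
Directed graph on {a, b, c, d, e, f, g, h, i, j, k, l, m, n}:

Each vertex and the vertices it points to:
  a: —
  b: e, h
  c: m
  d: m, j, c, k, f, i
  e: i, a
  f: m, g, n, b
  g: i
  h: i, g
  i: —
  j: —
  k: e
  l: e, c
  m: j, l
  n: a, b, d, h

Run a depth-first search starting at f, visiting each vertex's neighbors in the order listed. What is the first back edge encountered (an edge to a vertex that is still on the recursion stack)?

DFS from f (visiting each vertex's neighbors in the order listed); mark gray on enter, black on exit:
f gray
  m gray
    j gray
    j black
    l gray
      e gray
        i gray
        i black
        a gray
        a black
      e black
      c gray
        c→m: m is gray → back edge
First back edge: c → m.

c->m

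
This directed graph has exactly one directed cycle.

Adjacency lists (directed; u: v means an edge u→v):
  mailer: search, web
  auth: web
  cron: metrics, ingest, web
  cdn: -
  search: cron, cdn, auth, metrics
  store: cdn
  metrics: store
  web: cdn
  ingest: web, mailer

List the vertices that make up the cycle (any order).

DFS with gray/black marking from search:
search gray
  cron gray
    metrics gray
      store gray
        cdn gray
        cdn black
      store black
    metrics black
    ingest gray
      web gray
        web→cdn: cdn black — skip
      web black
      mailer gray
        mailer→search: search is gray → back edge
Back edge closes the cycle search → cron → ingest → mailer → search; its vertices are {cron, ingest, mailer, search}.

cron, ingest, mailer, search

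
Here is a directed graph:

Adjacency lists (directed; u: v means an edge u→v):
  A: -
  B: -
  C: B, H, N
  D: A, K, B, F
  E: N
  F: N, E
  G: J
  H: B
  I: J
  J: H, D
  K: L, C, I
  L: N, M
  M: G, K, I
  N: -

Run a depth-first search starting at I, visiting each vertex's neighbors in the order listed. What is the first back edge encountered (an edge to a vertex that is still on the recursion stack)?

G→J

DFS from I (visiting each vertex's neighbors in the order listed); mark gray on enter, black on exit:
I gray
  J gray
    H gray
      B gray
      B black
    H black
    D gray
      A gray
      A black
      K gray
        L gray
          N gray
          N black
          M gray
            G gray
              G→J: J is gray → back edge
First back edge: G → J.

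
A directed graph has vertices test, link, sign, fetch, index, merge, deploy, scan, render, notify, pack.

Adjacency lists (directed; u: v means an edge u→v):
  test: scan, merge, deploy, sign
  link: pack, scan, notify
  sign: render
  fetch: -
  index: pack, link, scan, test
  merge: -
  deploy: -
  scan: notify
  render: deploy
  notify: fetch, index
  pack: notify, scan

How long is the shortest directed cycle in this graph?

3

For each vertex v, BFS finds the shortest path from v back to v.
The shortest such closed walk is index → scan → notify → index, length 3.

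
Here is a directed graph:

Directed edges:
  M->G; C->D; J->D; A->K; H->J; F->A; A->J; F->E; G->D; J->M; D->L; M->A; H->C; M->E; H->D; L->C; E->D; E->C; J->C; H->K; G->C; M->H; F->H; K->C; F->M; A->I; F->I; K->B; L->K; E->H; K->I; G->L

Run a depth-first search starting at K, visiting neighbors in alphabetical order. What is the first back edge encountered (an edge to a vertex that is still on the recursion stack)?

L->C

DFS from K (visiting neighbors in alphabetical order); mark gray on enter, black on exit:
K gray
  B gray
  B black
  C gray
    D gray
      L gray
        L→C: C is gray → back edge
First back edge: L → C.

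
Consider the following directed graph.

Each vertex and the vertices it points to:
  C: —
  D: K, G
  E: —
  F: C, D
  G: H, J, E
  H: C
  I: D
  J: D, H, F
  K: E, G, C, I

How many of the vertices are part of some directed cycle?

A vertex is on a directed cycle iff it belongs to a strongly connected component of size ≥ 2 (or has a self-loop).
The vertices on cycles are {D, F, G, I, J, K} — 6 in total.

6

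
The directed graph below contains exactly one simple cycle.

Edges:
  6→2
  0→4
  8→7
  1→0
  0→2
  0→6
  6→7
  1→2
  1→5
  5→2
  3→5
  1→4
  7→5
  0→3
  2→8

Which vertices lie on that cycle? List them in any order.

DFS with gray/black marking from 5:
5 gray
  2 gray
    8 gray
      7 gray
        7→5: 5 is gray → back edge
Back edge closes the cycle 5 → 2 → 8 → 7 → 5; its vertices are {2, 5, 7, 8}.

2, 5, 7, 8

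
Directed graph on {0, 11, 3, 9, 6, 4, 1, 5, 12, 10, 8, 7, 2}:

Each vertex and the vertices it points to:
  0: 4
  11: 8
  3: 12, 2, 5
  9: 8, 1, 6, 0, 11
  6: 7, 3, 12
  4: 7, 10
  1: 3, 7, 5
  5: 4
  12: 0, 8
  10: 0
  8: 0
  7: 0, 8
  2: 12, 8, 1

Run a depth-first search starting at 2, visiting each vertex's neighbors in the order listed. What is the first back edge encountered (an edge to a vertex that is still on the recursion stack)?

7->0

DFS from 2 (visiting each vertex's neighbors in the order listed); mark gray on enter, black on exit:
2 gray
  12 gray
    0 gray
      4 gray
        7 gray
          7→0: 0 is gray → back edge
First back edge: 7 → 0.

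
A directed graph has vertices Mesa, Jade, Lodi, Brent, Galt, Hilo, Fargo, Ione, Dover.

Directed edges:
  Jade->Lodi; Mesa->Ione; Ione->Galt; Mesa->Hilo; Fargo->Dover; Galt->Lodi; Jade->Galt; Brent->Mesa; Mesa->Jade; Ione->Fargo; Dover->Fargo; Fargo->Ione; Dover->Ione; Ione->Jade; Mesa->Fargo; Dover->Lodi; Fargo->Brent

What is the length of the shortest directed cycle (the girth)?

2

For each vertex v, BFS finds the shortest path from v back to v.
The shortest such closed walk is Ione → Fargo → Ione, length 2.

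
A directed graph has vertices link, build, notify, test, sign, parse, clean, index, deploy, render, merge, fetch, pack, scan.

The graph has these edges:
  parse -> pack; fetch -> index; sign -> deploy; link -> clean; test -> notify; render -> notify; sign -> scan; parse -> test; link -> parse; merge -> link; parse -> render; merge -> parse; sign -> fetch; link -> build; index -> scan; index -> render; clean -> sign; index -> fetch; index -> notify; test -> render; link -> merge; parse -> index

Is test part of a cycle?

test lies on a cycle iff there is a path from test back to itself.
Exploring from test, it never reaches itself; equivalently, its strongly connected component is a singleton.

No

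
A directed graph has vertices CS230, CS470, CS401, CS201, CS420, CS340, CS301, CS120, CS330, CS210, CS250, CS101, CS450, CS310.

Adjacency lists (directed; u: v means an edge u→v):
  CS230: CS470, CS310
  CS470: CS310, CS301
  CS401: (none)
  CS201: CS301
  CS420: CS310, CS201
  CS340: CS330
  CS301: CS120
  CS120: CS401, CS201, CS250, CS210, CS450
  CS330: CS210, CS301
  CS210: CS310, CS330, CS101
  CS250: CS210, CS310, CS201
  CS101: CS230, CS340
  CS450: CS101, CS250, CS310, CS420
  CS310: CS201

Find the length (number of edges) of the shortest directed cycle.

2

For each vertex v, BFS finds the shortest path from v back to v.
The shortest such closed walk is CS330 → CS210 → CS330, length 2.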